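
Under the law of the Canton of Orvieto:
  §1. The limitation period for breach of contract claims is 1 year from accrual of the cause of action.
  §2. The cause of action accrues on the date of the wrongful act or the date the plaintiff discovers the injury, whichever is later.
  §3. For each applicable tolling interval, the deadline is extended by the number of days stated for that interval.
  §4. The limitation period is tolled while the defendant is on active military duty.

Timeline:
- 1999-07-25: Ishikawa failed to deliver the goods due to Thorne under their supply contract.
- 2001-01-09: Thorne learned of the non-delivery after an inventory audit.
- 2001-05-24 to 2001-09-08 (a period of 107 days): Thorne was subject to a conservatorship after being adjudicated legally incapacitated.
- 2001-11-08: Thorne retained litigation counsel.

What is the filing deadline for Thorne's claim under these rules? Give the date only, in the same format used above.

2002-01-09

Because discovery on 2001-01-09 post-dates the 1999-07-25 act, accrual under the later-of rule falls on 2001-01-09.
Adding the 1 year base period to 2001-01-09 gives a deadline of 2002-01-09, before any tolling.
The plaintiff's legal incapacity from 2001-05-24 to 2001-09-08 does not toll the period, because no stated rule makes the plaintiff's incapacity a tolling event.
None of the other events listed affects the running of the period under the stated rules.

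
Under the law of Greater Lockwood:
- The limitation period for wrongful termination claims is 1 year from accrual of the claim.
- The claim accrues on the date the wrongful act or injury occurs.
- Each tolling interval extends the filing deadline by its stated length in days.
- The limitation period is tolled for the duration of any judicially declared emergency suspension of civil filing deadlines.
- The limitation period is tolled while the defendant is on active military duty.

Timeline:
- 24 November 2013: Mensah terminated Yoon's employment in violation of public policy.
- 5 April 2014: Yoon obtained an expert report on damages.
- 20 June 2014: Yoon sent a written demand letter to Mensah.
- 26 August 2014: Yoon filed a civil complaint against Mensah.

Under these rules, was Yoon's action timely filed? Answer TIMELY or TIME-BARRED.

The claim accrued on 24 November 2013, the date of the act.
The untolled deadline — 1 year after 24 November 2013 — is 24 November 2014.
The other events in the timeline have no effect on the limitation period under the stated rules.
The 26 August 2014 filing precedes the 24 November 2014 deadline; the claim is timely.

TIMELY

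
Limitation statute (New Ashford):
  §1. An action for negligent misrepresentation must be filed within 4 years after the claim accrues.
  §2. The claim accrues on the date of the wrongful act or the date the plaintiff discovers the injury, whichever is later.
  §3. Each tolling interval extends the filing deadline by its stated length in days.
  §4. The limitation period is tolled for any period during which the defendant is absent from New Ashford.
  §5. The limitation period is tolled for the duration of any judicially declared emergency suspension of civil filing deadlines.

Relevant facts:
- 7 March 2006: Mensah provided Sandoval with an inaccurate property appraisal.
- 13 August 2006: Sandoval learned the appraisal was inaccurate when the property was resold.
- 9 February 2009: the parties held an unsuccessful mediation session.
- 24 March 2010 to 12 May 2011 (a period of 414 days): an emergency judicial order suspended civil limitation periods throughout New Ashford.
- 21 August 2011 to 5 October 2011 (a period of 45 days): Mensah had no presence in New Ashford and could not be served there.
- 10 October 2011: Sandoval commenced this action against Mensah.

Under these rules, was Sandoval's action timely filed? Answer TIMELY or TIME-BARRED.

Because discovery on 13 August 2006 post-dates the 7 March 2006 act, accrual under the later-of rule falls on 13 August 2006.
Adding the 4 years base period to 13 August 2006 gives a deadline of 13 August 2010, before any tolling.
The period was tolled for 414 days by the emergency suspension of filing deadlines (24 March 2010 to 12 May 2011), pushing the deadline to 1 October 2011.
Because the defendant's absence from the jurisdiction ran from 21 August 2011 to 5 October 2011, the deadline is extended by 45 days to 15 November 2011.
The other events in the timeline have no effect on the limitation period under the stated rules.
Sandoval filed on 10 October 2011, before the 15 November 2011 deadline, so the action is timely.

TIMELY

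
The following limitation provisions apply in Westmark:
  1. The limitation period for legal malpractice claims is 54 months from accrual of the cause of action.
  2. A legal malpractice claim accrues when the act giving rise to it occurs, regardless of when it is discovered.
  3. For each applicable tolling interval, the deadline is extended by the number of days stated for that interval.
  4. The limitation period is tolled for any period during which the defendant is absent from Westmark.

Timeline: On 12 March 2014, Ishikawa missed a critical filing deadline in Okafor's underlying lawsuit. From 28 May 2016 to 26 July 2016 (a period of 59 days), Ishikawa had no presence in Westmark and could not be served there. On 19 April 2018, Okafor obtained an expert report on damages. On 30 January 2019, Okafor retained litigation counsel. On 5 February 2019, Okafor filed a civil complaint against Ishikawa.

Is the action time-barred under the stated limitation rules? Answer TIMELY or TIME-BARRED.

TIME-BARRED

The claim accrued on 12 March 2014, when the wrongful act occurred.
Adding the 54 months base period to 12 March 2014 gives a deadline of 12 September 2018, before any tolling.
Because the defendant's absence from the jurisdiction ran from 28 May 2016 to 26 July 2016, the deadline is extended by 59 days to 10 November 2018.
Nothing else in the chronology tolls or restarts the period.
Filing on 5 February 2019 missed the 10 November 2018 deadline — the action is time-barred.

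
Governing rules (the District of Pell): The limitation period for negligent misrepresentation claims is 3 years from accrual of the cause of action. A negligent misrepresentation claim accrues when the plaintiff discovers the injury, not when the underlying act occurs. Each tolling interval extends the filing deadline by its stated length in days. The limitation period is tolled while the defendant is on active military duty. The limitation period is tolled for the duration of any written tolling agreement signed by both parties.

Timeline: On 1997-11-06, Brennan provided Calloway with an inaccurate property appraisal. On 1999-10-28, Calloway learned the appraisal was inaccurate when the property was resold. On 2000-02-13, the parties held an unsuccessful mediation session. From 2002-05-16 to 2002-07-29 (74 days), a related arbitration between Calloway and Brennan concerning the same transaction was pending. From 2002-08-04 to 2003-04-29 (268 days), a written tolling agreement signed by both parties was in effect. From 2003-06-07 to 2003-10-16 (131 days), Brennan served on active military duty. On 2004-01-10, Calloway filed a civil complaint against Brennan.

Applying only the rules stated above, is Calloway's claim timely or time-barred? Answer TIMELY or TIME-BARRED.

TIME-BARRED

The claim did not accrue until Calloway discovered the injury on 1999-10-28; the 1997-11-06 act date does not start the clock under the stated rule.
The untolled deadline — 3 years after 1999-10-28 — is 2002-10-28.
Because the written tolling agreement ran from 2002-08-04 to 2003-04-29, the deadline is extended by 268 days to 2003-07-23.
The defendant's active military service from 2003-06-07 to 2003-10-16 tolled the period for 131 days, extending the deadline to 2003-12-01.
The pending related arbitration from 2002-05-16 to 2002-07-29 does not toll the period, because no stated rule makes a pending arbitration a tolling event.
The other events in the timeline have no effect on the limitation period under the stated rules.
The 2004-01-10 filing falls after the 2003-12-01 deadline; the claim is time-barred.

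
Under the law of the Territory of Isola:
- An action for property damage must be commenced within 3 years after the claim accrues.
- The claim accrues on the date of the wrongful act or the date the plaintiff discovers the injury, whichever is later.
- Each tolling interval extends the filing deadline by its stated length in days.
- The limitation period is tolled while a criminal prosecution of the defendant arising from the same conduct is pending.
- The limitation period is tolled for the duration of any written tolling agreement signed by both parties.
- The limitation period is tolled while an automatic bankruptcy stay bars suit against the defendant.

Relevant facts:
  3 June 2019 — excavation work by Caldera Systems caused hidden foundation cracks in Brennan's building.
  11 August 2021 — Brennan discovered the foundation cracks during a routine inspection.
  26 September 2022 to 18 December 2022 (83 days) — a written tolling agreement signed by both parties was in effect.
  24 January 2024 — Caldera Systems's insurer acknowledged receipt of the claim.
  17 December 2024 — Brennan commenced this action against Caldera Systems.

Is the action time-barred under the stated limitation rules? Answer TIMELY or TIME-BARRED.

TIME-BARRED

Taking the later of the act (3 June 2019) and discovery (11 August 2021), the claim accrued on 11 August 2021.
Adding the 3 years base period to 11 August 2021 gives a deadline of 11 August 2024, before any tolling.
The period was tolled for 83 days by the written tolling agreement (26 September 2022 to 18 December 2022), pushing the deadline to 2 November 2024.
Nothing else in the chronology tolls or restarts the period.
Filing on 17 December 2024 missed the 2 November 2024 deadline — the action is time-barred.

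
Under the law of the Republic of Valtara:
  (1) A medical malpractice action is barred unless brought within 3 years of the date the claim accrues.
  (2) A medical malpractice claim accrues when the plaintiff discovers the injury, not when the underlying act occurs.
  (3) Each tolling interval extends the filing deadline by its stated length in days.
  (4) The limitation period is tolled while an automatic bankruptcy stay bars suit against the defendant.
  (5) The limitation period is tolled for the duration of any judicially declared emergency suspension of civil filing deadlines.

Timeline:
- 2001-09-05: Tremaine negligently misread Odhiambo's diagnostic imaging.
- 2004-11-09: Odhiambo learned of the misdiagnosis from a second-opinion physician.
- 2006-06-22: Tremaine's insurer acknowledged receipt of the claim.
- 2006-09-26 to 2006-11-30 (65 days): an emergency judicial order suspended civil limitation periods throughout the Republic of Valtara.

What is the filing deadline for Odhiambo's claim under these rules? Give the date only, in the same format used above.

2008-01-13

Under the discovery rule, the claim accrued on 2004-11-09, when Odhiambo discovered the injury — not on the 2001-09-05 date of the underlying act.
Adding the 3 years base period to 2004-11-09 gives a deadline of 2007-11-09, before any tolling.
The emergency suspension of filing deadlines from 2006-09-26 to 2006-11-30 tolled the period for 65 days, extending the deadline to 2008-01-13.
The other events in the timeline have no effect on the limitation period under the stated rules.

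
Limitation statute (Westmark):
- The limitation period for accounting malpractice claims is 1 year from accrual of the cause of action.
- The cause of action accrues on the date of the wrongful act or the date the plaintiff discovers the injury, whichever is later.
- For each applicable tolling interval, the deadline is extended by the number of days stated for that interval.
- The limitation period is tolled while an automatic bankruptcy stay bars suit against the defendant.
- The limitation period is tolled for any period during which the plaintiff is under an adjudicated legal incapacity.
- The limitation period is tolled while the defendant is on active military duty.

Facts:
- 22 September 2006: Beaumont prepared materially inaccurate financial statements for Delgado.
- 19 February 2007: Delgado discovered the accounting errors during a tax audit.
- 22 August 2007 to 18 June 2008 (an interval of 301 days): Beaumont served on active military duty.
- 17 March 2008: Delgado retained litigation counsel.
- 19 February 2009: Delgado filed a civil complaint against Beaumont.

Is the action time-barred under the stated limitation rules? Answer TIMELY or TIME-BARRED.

TIME-BARRED

The claim accrued on 19 February 2007 — the later of the 22 September 2006 act and the 19 February 2007 discovery.
The untolled deadline — 1 year after 19 February 2007 — is 19 February 2008.
Because the defendant's active military service ran from 22 August 2007 to 18 June 2008, the deadline is extended by 301 days to 16 December 2008.
None of the other events listed affects the running of the period under the stated rules.
Filing on 19 February 2009 missed the 16 December 2008 deadline — the action is time-barred.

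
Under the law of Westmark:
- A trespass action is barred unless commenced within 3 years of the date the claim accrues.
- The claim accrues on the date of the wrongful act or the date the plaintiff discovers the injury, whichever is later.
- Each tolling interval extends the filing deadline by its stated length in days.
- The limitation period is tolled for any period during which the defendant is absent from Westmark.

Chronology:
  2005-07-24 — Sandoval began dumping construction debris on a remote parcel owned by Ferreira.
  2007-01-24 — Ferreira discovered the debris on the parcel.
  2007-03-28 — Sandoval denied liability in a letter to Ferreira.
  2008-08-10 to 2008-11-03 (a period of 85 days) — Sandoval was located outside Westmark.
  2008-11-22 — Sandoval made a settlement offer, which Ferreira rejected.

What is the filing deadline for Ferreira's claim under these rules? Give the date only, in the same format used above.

2010-04-19

The claim accrued on 2007-01-24 — the later of the 2005-07-24 act and the 2007-01-24 discovery.
The untolled deadline — 3 years after 2007-01-24 — is 2010-01-24.
The period was tolled for 85 days by the defendant's absence from the jurisdiction (2008-08-10 to 2008-11-03), pushing the deadline to 2010-04-19.
None of the other events listed affects the running of the period under the stated rules.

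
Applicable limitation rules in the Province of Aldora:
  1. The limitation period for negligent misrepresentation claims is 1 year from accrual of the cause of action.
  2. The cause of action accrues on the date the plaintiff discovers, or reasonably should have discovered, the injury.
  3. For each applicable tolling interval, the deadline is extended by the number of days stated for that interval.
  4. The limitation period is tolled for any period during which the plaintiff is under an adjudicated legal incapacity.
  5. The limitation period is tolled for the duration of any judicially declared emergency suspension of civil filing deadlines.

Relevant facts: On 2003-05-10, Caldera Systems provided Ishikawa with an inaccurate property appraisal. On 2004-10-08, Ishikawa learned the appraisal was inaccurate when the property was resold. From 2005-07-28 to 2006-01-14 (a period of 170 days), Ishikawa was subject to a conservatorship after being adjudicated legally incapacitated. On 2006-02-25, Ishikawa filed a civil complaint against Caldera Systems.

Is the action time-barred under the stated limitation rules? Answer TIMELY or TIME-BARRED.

TIMELY

Under the discovery rule, the claim accrued on 2004-10-08, when Ishikawa discovered the injury — not on the 2003-05-10 date of the underlying act.
The untolled deadline — 1 year after 2004-10-08 — is 2005-10-08.
Because the plaintiff's legal incapacity ran from 2005-07-28 to 2006-01-14, the deadline is extended by 170 days to 2006-03-27.
Ishikawa filed on 2006-02-25, before the 2006-03-27 deadline, so the action is timely.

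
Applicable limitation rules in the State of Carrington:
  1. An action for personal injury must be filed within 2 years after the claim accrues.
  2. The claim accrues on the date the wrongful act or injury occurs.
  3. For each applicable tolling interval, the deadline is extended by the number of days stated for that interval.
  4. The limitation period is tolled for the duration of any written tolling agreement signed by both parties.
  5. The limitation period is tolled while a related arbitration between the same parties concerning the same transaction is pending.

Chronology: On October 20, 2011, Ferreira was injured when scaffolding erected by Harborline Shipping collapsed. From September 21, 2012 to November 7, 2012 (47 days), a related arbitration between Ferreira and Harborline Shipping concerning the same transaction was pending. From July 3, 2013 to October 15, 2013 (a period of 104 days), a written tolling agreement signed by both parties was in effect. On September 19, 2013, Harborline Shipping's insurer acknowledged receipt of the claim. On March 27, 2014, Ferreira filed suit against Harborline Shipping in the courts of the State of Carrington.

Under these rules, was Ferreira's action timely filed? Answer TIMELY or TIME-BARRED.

The limitation period began to run on October 20, 2011.
The untolled deadline — 2 years after October 20, 2011 — is October 20, 2013.
The pending related arbitration from September 21, 2012 to November 7, 2012 tolled the period for 47 days, extending the deadline to December 6, 2013.
The written tolling agreement from July 3, 2013 to October 15, 2013 tolled the period for 104 days, extending the deadline to March 20, 2014.
The other events in the timeline have no effect on the limitation period under the stated rules.
Filing on March 27, 2014 missed the March 20, 2014 deadline — the action is time-barred.

TIME-BARRED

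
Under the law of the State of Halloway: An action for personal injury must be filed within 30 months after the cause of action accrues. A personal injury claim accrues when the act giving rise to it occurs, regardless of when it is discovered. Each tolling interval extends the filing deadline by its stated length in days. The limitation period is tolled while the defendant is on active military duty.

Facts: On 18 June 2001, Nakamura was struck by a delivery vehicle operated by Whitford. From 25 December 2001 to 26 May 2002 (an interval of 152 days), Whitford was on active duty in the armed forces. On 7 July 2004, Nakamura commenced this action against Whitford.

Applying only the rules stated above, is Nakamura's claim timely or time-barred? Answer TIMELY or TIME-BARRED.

TIME-BARRED

The limitation period began to run on 18 June 2001.
30 months from 18 June 2001 is 18 December 2003.
Because the defendant's active military service ran from 25 December 2001 to 26 May 2002, the deadline is extended by 152 days to 18 May 2004.
Nakamura filed on 7 July 2004, after the 18 May 2004 deadline, so the action is time-barred.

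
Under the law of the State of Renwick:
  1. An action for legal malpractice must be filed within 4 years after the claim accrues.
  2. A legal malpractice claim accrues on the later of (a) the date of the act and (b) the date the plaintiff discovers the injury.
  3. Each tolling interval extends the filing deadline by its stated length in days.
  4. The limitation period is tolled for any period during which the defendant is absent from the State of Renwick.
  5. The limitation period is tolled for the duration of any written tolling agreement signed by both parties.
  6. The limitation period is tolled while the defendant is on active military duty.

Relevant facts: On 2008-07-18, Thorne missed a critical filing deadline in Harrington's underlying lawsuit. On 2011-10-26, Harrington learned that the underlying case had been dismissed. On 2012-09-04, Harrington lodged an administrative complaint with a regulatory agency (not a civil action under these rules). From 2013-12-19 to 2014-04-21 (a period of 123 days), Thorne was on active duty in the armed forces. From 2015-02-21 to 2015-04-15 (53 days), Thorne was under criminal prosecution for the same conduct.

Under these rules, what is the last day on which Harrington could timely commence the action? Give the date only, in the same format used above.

The claim accrued on 2011-10-26 — the later of the 2008-07-18 act and the 2011-10-26 discovery.
Adding the 4 years base period to 2011-10-26 gives a deadline of 2015-10-26, before any tolling.
The period was tolled for 123 days by the defendant's active military service (2013-12-19 to 2014-04-21), pushing the deadline to 2016-02-26.
The pending criminal prosecution from 2015-02-21 to 2015-04-15 does not toll the period, because no stated rule makes a criminal prosecution a tolling event.
The other events in the timeline have no effect on the limitation period under the stated rules.

2016-02-26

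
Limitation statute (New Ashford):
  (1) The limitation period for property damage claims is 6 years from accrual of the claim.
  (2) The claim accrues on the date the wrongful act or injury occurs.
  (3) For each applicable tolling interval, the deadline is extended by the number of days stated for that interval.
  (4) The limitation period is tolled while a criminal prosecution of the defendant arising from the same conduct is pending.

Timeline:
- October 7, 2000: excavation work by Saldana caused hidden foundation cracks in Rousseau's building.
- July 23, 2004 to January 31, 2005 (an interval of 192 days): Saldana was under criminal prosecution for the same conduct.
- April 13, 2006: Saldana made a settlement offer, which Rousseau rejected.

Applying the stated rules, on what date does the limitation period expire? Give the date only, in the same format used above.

April 17, 2007

The limitation period began to run on October 7, 2000.
6 years from October 7, 2000 is October 7, 2006.
The period was tolled for 192 days by the pending criminal prosecution (July 23, 2004 to January 31, 2005), pushing the deadline to April 17, 2007.
None of the other events listed affects the running of the period under the stated rules.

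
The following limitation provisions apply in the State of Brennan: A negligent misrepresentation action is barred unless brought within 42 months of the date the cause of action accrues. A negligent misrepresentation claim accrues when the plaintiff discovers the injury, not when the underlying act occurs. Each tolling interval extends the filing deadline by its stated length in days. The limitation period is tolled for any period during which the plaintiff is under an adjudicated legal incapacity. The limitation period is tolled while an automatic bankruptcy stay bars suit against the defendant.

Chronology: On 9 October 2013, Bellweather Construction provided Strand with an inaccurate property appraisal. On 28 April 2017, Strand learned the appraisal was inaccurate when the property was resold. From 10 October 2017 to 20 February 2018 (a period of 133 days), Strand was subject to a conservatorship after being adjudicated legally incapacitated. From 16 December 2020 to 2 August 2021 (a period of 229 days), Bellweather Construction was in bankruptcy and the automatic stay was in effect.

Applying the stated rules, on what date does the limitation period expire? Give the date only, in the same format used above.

25 October 2021

Accrual is tied to discovery, so the period began on 28 April 2017 rather than on 9 October 2013 when the act occurred.
Adding the 42 months base period to 28 April 2017 gives a deadline of 28 October 2020, before any tolling.
Because the plaintiff's legal incapacity ran from 10 October 2017 to 20 February 2018, the deadline is extended by 133 days to 10 March 2021.
The period was tolled for 229 days by the automatic bankruptcy stay (16 December 2020 to 2 August 2021), pushing the deadline to 25 October 2021.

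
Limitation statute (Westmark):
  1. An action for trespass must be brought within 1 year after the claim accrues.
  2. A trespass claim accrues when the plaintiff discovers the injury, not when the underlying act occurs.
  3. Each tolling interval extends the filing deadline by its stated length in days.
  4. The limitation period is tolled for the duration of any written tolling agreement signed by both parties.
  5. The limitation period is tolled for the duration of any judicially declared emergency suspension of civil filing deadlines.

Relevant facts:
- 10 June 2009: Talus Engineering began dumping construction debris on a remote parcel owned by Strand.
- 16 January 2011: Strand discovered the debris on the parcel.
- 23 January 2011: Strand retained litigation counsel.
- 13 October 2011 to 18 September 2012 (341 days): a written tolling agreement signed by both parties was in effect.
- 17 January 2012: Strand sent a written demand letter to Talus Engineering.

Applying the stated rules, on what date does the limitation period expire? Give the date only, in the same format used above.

22 December 2012

Accrual is tied to discovery, so the period began on 16 January 2011 rather than on 10 June 2009 when the act occurred.
1 year from 16 January 2011 is 16 January 2012.
Because the written tolling agreement ran from 13 October 2011 to 18 September 2012, the deadline is extended by 341 days to 22 December 2012.
None of the other events listed affects the running of the period under the stated rules.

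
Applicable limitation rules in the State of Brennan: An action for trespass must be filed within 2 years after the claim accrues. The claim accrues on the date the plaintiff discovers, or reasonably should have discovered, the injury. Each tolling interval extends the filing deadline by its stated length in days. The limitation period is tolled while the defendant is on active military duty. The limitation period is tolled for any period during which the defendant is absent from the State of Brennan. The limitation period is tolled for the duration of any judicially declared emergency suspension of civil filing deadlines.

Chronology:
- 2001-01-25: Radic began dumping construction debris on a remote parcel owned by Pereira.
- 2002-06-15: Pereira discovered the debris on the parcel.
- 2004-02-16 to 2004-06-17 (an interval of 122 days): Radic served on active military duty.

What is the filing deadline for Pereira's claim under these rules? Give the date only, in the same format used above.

Accrual is tied to discovery, so the period began on 2002-06-15 rather than on 2001-01-25 when the act occurred.
2 years from 2002-06-15 is 2004-06-15.
Because the defendant's active military service ran from 2004-02-16 to 2004-06-17, the deadline is extended by 122 days to 2004-10-15.

2004-10-15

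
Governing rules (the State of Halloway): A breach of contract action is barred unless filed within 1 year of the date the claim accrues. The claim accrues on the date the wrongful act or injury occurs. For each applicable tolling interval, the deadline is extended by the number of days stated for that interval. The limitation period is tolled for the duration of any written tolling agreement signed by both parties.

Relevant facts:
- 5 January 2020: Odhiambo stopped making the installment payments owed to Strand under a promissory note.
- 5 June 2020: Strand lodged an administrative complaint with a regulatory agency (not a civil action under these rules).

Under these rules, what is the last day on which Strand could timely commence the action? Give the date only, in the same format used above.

5 January 2021

The claim accrued on 5 January 2020, when the wrongful act occurred.
The untolled deadline — 1 year after 5 January 2020 — is 5 January 2021.
None of the other events listed affects the running of the period under the stated rules.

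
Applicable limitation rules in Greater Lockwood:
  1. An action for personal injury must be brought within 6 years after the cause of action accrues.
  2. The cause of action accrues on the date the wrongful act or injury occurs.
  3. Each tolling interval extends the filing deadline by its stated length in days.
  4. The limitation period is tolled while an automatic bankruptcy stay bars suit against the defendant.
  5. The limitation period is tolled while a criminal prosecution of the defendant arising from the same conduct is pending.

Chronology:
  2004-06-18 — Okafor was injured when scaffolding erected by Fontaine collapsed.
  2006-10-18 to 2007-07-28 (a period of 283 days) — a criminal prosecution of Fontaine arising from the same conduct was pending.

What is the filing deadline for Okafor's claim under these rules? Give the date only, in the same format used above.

The cause of action accrued on 2004-06-18, the date of the act.
Adding the 6 years base period to 2004-06-18 gives a deadline of 2010-06-18, before any tolling.
The period was tolled for 283 days by the pending criminal prosecution (2006-10-18 to 2007-07-28), pushing the deadline to 2011-03-28.

2011-03-28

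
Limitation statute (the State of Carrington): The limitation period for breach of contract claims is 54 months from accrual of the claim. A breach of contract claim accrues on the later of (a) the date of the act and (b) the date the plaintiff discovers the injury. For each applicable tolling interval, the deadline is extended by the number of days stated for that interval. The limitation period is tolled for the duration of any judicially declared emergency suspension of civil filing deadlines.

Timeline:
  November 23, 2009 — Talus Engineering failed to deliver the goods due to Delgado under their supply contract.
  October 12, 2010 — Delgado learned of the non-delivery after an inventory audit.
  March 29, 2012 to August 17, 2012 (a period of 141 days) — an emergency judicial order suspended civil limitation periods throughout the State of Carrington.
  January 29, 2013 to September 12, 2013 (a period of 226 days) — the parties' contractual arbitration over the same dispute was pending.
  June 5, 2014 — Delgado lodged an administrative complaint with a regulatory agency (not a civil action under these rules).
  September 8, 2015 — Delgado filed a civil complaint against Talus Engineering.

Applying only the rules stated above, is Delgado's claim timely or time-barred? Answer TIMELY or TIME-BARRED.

TIME-BARRED

Taking the later of the act (November 23, 2009) and discovery (October 12, 2010), the claim accrued on October 12, 2010.
The untolled deadline — 54 months after October 12, 2010 — is April 12, 2015.
The period was tolled for 141 days by the emergency suspension of filing deadlines (March 29, 2012 to August 17, 2012), pushing the deadline to August 31, 2015.
Although a pending arbitration ran from January 29, 2013 to September 12, 2013, the stated rules do not make that a tolling event, so it is disregarded.
Nothing else in the chronology tolls or restarts the period.
The September 8, 2015 filing falls after the August 31, 2015 deadline; the claim is time-barred.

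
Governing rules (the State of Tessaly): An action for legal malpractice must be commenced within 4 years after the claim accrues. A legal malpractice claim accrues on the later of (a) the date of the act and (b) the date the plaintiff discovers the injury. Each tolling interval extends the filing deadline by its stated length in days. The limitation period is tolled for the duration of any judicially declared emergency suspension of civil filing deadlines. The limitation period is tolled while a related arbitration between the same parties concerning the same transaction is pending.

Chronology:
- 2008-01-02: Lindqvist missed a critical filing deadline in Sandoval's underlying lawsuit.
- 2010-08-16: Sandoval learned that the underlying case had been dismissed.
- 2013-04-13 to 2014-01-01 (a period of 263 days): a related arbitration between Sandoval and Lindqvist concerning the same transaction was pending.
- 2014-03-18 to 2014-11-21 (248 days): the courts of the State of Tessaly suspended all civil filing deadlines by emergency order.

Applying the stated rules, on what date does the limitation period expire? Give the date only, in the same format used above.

2016-01-09

Taking the later of the act (2008-01-02) and discovery (2010-08-16), the claim accrued on 2010-08-16.
The untolled deadline — 4 years after 2010-08-16 — is 2014-08-16.
The pending related arbitration from 2013-04-13 to 2014-01-01 tolled the period for 263 days, extending the deadline to 2015-05-06.
Because the emergency suspension of filing deadlines ran from 2014-03-18 to 2014-11-21, the deadline is extended by 248 days to 2016-01-09.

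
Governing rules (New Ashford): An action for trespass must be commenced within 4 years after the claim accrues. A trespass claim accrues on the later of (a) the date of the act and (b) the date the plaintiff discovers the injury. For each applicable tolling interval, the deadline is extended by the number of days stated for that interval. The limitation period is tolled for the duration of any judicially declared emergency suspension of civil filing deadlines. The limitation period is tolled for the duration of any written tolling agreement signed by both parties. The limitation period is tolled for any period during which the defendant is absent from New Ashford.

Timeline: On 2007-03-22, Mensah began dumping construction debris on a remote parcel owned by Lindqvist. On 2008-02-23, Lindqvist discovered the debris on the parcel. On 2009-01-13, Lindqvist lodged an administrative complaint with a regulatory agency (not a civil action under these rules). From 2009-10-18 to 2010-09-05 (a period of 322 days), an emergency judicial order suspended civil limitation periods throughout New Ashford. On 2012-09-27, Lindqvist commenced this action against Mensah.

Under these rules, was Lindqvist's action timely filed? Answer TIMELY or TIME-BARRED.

Because discovery on 2008-02-23 post-dates the 2007-03-22 act, accrual under the later-of rule falls on 2008-02-23.
The untolled deadline — 4 years after 2008-02-23 — is 2012-02-23.
The emergency suspension of filing deadlines from 2009-10-18 to 2010-09-05 tolled the period for 322 days, extending the deadline to 2013-01-10.
The other events in the timeline have no effect on the limitation period under the stated rules.
Filing on 2012-09-27 beat the 2013-01-10 deadline — the action is timely.

TIMELY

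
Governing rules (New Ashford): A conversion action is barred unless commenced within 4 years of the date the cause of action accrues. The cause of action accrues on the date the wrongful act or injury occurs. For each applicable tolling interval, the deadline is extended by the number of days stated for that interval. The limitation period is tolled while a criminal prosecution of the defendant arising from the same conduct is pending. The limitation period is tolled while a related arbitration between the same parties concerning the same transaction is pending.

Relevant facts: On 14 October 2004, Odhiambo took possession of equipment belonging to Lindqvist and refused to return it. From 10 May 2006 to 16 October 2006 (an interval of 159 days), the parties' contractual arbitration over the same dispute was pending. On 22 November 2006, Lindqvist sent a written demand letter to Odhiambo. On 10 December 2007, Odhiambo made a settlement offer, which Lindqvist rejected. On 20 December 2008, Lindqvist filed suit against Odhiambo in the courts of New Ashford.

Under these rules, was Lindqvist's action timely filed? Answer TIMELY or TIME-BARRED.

The cause of action accrued on 14 October 2004, the date of the act.
The untolled deadline — 4 years after 14 October 2004 — is 14 October 2008.
The period was tolled for 159 days by the pending related arbitration (10 May 2006 to 16 October 2006), pushing the deadline to 22 March 2009.
None of the other events listed affects the running of the period under the stated rules.
The 20 December 2008 filing precedes the 22 March 2009 deadline; the claim is timely.

TIMELY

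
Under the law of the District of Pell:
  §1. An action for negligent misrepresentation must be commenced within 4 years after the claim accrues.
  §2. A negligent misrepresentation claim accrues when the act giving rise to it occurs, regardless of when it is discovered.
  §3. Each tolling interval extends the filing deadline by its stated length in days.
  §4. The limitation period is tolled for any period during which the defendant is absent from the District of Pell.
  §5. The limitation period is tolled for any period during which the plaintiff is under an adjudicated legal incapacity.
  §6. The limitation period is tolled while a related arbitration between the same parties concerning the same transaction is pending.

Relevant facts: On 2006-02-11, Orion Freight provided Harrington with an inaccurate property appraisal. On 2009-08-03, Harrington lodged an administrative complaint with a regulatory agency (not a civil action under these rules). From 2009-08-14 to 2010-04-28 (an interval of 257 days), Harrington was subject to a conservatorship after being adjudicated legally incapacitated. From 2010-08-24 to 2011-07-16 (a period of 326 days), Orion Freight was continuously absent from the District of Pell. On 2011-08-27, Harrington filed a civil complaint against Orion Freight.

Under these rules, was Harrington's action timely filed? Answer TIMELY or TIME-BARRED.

The claim accrued on 2006-02-11, when the wrongful act occurred.
4 years from 2006-02-11 is 2010-02-11.
The plaintiff's legal incapacity from 2009-08-14 to 2010-04-28 tolled the period for 257 days, extending the deadline to 2010-10-26.
The defendant's absence from the jurisdiction from 2010-08-24 to 2011-07-16 tolled the period for 326 days, extending the deadline to 2011-09-17.
Nothing else in the chronology tolls or restarts the period.
Filing on 2011-08-27 beat the 2011-09-17 deadline — the action is timely.

TIMELY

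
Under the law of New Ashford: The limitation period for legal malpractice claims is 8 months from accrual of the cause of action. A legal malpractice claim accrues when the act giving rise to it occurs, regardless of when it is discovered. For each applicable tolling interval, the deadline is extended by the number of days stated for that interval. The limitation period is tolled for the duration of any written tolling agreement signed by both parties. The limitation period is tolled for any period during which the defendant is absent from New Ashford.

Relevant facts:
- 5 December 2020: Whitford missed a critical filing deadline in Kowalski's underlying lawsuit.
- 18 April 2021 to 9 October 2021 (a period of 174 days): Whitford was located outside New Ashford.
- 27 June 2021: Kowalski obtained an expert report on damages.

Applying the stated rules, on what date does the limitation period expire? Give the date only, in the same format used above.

26 January 2022

The cause of action accrued on 5 December 2020, the date of the act.
The untolled deadline — 8 months after 5 December 2020 — is 5 August 2021.
The period was tolled for 174 days by the defendant's absence from the jurisdiction (18 April 2021 to 9 October 2021), pushing the deadline to 26 January 2022.
Nothing else in the chronology tolls or restarts the period.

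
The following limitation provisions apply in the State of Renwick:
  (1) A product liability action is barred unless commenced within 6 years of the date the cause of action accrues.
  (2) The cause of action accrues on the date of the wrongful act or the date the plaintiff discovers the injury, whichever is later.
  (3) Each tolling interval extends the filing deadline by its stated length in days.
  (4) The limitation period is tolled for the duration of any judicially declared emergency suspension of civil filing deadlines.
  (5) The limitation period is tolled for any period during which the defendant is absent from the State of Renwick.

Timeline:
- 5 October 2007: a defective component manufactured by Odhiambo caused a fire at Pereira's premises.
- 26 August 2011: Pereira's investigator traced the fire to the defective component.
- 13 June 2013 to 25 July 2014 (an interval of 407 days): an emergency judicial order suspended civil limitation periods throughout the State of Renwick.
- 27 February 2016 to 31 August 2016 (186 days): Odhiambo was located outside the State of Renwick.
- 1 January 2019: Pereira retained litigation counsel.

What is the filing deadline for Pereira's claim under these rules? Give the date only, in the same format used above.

11 April 2019

Taking the later of the act (5 October 2007) and discovery (26 August 2011), the claim accrued on 26 August 2011.
The untolled deadline — 6 years after 26 August 2011 — is 26 August 2017.
The emergency suspension of filing deadlines from 13 June 2013 to 25 July 2014 tolled the period for 407 days, extending the deadline to 7 October 2018.
The defendant's absence from the jurisdiction from 27 February 2016 to 31 August 2016 tolled the period for 186 days, extending the deadline to 11 April 2019.
None of the other events listed affects the running of the period under the stated rules.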